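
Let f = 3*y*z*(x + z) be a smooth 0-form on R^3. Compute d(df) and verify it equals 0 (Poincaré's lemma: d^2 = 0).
d(df) = 0

Step 1: df = sum_i (∂f/∂x_i) dx_i = (3*y*z) dx + (3*z*(x + z)) dy + (3*y*(x + 2*z)) dz.
Step 2: Apply d again. Using the 1-form formula, the coefficient of dx ∧ dy in d(df) is ∂^2 f/∂x ∂y - ∂^2 f/∂y ∂x = (3*z) - (3*z) = 0 (equality of mixed partials for smooth f).
Similarly for dx ∧ dz and dy ∧ dz — all coefficients vanish. So d(df) = 0.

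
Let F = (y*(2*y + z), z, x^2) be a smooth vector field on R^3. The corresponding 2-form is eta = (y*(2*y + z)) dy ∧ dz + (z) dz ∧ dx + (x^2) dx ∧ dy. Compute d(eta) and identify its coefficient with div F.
d(eta) = (0) dx ∧ dy ∧ dz; div F = 0

For a 2-form in R^3 of the form above, applying d gives a 3-form with coefficient ∂P/∂x + ∂Q/∂y + ∂R/∂z:
  ∂P/∂x = 0
  ∂Q/∂y = 0
  ∂R/∂z = 0
Sum = 0, which is exactly div F.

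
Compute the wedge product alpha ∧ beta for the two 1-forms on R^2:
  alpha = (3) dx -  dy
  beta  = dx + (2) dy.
alpha ∧ beta = (7) dx ∧ dy

Distribute the wedge, using dx_i ∧ dx_j = -dx_j ∧ dx_i and dx_i ∧ dx_i = 0. For each pair (i, j) with i < j, the coefficient of dx_i ∧ dx_j in alpha ∧ beta is (alpha_i * beta_j - alpha_j * beta_i). Collecting: alpha ∧ beta = (7) dx ∧ dy.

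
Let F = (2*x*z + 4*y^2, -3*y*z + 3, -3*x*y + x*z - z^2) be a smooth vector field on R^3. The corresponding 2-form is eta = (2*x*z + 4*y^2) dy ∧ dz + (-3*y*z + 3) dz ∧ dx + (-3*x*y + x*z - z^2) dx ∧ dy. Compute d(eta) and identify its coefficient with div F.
d(eta) = (x - 3*z) dx ∧ dy ∧ dz; div F = x - 3*z

For a 2-form in R^3 of the form above, applying d gives a 3-form with coefficient ∂P/∂x + ∂Q/∂y + ∂R/∂z:
  ∂P/∂x = 2*z
  ∂Q/∂y = -3*z
  ∂R/∂z = x - 2*z
Sum = x - 3*z, which is exactly div F.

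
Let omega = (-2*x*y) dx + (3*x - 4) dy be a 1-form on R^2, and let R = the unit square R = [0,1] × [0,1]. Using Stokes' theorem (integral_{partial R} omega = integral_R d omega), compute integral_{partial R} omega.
integral_(partial R) omega = 4

Stokes: integral_partial_R omega = integral_R d omega with d omega = (∂Q/∂x - ∂P/∂y) dx ∧ dy.
  ∂Q/∂x = 3
  ∂P/∂y = -2*x
  integrand = ∂Q/∂x - ∂P/∂y = 2*x + 3.
Integrating over R: integral_0^1 integral_0^1 (2*x + 3) dx dy = 4.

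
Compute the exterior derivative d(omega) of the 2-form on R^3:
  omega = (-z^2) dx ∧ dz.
d(omega) = 0

For a 2-form omega = sum_{i<j} g_{ij} dx_i ∧ dx_j, the exterior derivative is
  d(omega) = sum_{i<j} d(g_{ij}) ∧ dx_i ∧ dx_j = sum_{i<j, k} (∂g_{ij}/∂x_k) dx_k ∧ dx_i ∧ dx_j.
Expand each term, using dx_k ∧ dx_i ∧ dx_j = sgn(permutation) dx_{(a)} ∧ dx_{(b)} ∧ dx_{(c)} with (a < b < c) sorted:

Collecting like 3-forms: d(omega) = 0.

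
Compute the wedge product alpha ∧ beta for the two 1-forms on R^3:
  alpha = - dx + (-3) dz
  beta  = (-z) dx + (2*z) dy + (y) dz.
alpha ∧ beta = (-2*z) dx ∧ dy + (-y - 3*z) dx ∧ dz + (6*z) dy ∧ dz

Distribute the wedge, using dx_i ∧ dx_j = -dx_j ∧ dx_i and dx_i ∧ dx_i = 0. For each pair (i, j) with i < j, the coefficient of dx_i ∧ dx_j in alpha ∧ beta is (alpha_i * beta_j - alpha_j * beta_i). Collecting: alpha ∧ beta = (-2*z) dx ∧ dy + (-y - 3*z) dx ∧ dz + (6*z) dy ∧ dz.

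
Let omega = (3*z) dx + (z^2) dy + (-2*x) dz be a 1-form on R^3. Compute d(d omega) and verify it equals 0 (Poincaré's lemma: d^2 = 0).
d(d omega) = 0

Step 1: d omega = sum_{i<j} (∂f_j/∂x_i - ∂f_i/∂x_j) dx_i ∧ dx_j:
  coeff of dx ∧ dy: 0
  coeff of dx ∧ dz: -5
  coeff of dy ∧ dz: -2*z
Step 2: Apply d again to each 2-form coefficient. The only possible 3-form in R^3 is dx ∧ dy ∧ dz, with coefficient
  ∂(coeff of dy∧dz)/∂x - ∂(coeff of dx∧dz)/∂y + ∂(coeff of dx∧dy)/∂z
  = ∂/∂x (-2*z) - ∂/∂y (-5) + ∂/∂z (0).
Each of these terms simplifies to sums of mixed partials that cancel in pairs. The result is 0 (by equality of mixed partials for smooth functions — Schwarz / Clairaut).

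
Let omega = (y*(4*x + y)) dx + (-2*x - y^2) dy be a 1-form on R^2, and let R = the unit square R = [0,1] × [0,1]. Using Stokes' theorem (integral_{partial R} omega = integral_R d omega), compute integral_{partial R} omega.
integral_(partial R) omega = -5

Stokes: integral_partial_R omega = integral_R d omega with d omega = (∂Q/∂x - ∂P/∂y) dx ∧ dy.
  ∂Q/∂x = -2
  ∂P/∂y = 4*x + 2*y
  integrand = ∂Q/∂x - ∂P/∂y = -4*x - 2*y - 2.
Integrating over R: integral_0^1 integral_0^1 (-4*x - 2*y - 2) dx dy = -5.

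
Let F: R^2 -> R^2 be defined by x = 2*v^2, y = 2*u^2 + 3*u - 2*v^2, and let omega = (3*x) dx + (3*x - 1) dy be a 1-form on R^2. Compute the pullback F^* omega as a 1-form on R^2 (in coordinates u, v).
F^* omega = (24*u*v^2 - 4*u + 18*v^2 - 3) du + (4*v) dv

Using F^*(f dg) = (f ∘ F) d(g ∘ F), substitute each coordinate x_i by F_i(u, v) in f_i, and replace dx_i by d F_i = (∂F_i/∂u) du + (∂F_i/∂v) dv.
  For the x component: f_1(F) = 6*v^2; d F_1 = (0) du + (4*v) dv
  For the y component: f_2(F) = 6*v^2 - 1; d F_2 = (4*u + 3) du + (-4*v) dv
Combining and collecting du, dv coefficients:
  coeff of du: 24*u*v^2 - 4*u + 18*v^2 - 3
  coeff of dv: 4*v
F^* omega = (24*u*v^2 - 4*u + 18*v^2 - 3) du + (4*v) dv.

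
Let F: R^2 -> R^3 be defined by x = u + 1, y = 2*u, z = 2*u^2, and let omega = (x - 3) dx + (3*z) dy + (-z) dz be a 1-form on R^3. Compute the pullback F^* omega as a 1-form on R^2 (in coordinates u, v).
F^* omega = (-8*u^3 + 12*u^2 + u - 2) du

Using F^*(f dg) = (f ∘ F) d(g ∘ F), substitute each coordinate x_i by F_i(u, v) in f_i, and replace dx_i by d F_i = (∂F_i/∂u) du + (∂F_i/∂v) dv.
  For the x component: f_1(F) = u - 2; d F_1 = (1) du + (0) dv
  For the y component: f_2(F) = 6*u^2; d F_2 = (2) du + (0) dv
  For the z component: f_3(F) = -2*u^2; d F_3 = (4*u) du + (0) dv
Combining and collecting du, dv coefficients:
  coeff of du: -8*u^3 + 12*u^2 + u - 2
  coeff of dv: 0
F^* omega = (-8*u^3 + 12*u^2 + u - 2) du.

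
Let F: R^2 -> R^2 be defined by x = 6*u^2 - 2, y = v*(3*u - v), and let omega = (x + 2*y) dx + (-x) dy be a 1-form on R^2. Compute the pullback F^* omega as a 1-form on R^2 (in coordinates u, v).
F^* omega = (72*u^3 + 54*u^2*v - 24*u*v^2 - 24*u + 6*v) du + (-18*u^3 + 12*u^2*v + 6*u - 4*v) dv

Using F^*(f dg) = (f ∘ F) d(g ∘ F), substitute each coordinate x_i by F_i(u, v) in f_i, and replace dx_i by d F_i = (∂F_i/∂u) du + (∂F_i/∂v) dv.
  For the x component: f_1(F) = 6*u^2 + 6*u*v - 2*v^2 - 2; d F_1 = (12*u) du + (0) dv
  For the y component: f_2(F) = 2 - 6*u^2; d F_2 = (3*v) du + (3*u - 2*v) dv
Combining and collecting du, dv coefficients:
  coeff of du: 72*u^3 + 54*u^2*v - 24*u*v^2 - 24*u + 6*v
  coeff of dv: -18*u^3 + 12*u^2*v + 6*u - 4*v
F^* omega = (72*u^3 + 54*u^2*v - 24*u*v^2 - 24*u + 6*v) du + (-18*u^3 + 12*u^2*v + 6*u - 4*v) dv.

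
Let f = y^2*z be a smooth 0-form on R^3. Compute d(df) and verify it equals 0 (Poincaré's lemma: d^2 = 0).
d(df) = 0

Step 1: df = sum_i (∂f/∂x_i) dx_i = (0) dx + (2*y*z) dy + (y^2) dz.
Step 2: Apply d again. Using the 1-form formula, the coefficient of dx ∧ dy in d(df) is ∂^2 f/∂x ∂y - ∂^2 f/∂y ∂x = (0) - (0) = 0 (equality of mixed partials for smooth f).
Similarly for dx ∧ dz and dy ∧ dz — all coefficients vanish. So d(df) = 0.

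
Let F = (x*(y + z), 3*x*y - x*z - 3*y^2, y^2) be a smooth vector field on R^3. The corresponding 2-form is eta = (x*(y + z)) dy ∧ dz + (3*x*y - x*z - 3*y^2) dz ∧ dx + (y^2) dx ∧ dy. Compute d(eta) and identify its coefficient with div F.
d(eta) = (3*x - 5*y + z) dx ∧ dy ∧ dz; div F = 3*x - 5*y + z

For a 2-form in R^3 of the form above, applying d gives a 3-form with coefficient ∂P/∂x + ∂Q/∂y + ∂R/∂z:
  ∂P/∂x = y + z
  ∂Q/∂y = 3*x - 6*y
  ∂R/∂z = 0
Sum = 3*x - 5*y + z, which is exactly div F.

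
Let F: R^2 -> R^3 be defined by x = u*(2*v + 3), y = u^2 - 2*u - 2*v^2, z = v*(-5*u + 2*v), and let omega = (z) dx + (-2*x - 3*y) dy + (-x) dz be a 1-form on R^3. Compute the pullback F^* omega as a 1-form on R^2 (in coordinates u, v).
F^* omega = (-6*u^3 - 8*u^2*v + 6*u^2 + 12*u*v^2 + 8*u*v + 4*v^3 - 6*v^2) du + (12*u^2*v + 15*u^2 + 12*u*v^2 - 12*u*v - 24*v^3) dv

Using F^*(f dg) = (f ∘ F) d(g ∘ F), substitute each coordinate x_i by F_i(u, v) in f_i, and replace dx_i by d F_i = (∂F_i/∂u) du + (∂F_i/∂v) dv.
  For the x component: f_1(F) = v*(-5*u + 2*v); d F_1 = (2*v + 3) du + (2*u) dv
  For the y component: f_2(F) = -3*u^2 - 4*u*v + 6*v^2; d F_2 = (2*u - 2) du + (-4*v) dv
  For the z component: f_3(F) = u*(-2*v - 3); d F_3 = (-5*v) du + (-5*u + 4*v) dv
Combining and collecting du, dv coefficients:
  coeff of du: -6*u^3 - 8*u^2*v + 6*u^2 + 12*u*v^2 + 8*u*v + 4*v^3 - 6*v^2
  coeff of dv: 12*u^2*v + 15*u^2 + 12*u*v^2 - 12*u*v - 24*v^3
F^* omega = (-6*u^3 - 8*u^2*v + 6*u^2 + 12*u*v^2 + 8*u*v + 4*v^3 - 6*v^2) du + (12*u^2*v + 15*u^2 + 12*u*v^2 - 12*u*v - 24*v^3) dv.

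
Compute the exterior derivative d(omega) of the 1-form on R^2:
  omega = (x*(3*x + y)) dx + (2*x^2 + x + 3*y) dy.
d(omega) = (3*x + 1) dx ∧ dy

For a 1-form omega = sum_i f_i dx_i, the exterior derivative is
  d(omega) = sum_{i < j} (∂f_j/∂x_i - ∂f_i/∂x_j) dx_i ∧ dx_j.
  coefficient of dx ∧ dy: ∂f_2/∂x - ∂f_1/∂y = ∂(2*x^2 + x + 3*y)/∂x - ∂(x*(3*x + y))/∂y = 3*x + 1
Assembling: d(omega) = (3*x + 1) dx ∧ dy.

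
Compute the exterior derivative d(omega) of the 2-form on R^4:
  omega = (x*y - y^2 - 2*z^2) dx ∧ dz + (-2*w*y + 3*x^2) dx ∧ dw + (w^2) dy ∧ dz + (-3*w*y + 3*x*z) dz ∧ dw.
d(omega) = (-x + 2*y) dx ∧ dy ∧ dz + (2*w) dx ∧ dy ∧ dw + (-w) dy ∧ dz ∧ dw + (3*z) dx ∧ dz ∧ dw

For a 2-form omega = sum_{i<j} g_{ij} dx_i ∧ dx_j, the exterior derivative is
  d(omega) = sum_{i<j} d(g_{ij}) ∧ dx_i ∧ dx_j = sum_{i<j, k} (∂g_{ij}/∂x_k) dx_k ∧ dx_i ∧ dx_j.
Expand each term, using dx_k ∧ dx_i ∧ dx_j = sgn(permutation) dx_{(a)} ∧ dx_{(b)} ∧ dx_{(c)} with (a < b < c) sorted:
  d(x*y - y^2 - 2*z^2) includes (∂/∂y)(x*y - y^2 - 2*z^2) dy = (x - 2*y) dy, which multiplied by dx ∧ dz gives (-x + 2*y) dx ∧ dy ∧ dz
  d(-2*w*y + 3*x^2) includes (∂/∂y)(-2*w*y + 3*x^2) dy = (-2*w) dy, which multiplied by dx ∧ dw gives (2*w) dx ∧ dy ∧ dw
  d(w^2) includes (∂/∂w)(w^2) dw = (2*w) dw, which multiplied by dy ∧ dz gives (2*w) dy ∧ dz ∧ dw
  d(-3*w*y + 3*x*z) includes (∂/∂x)(-3*w*y + 3*x*z) dx = (3*z) dx, which multiplied by dz ∧ dw gives (3*z) dx ∧ dz ∧ dw
  d(-3*w*y + 3*x*z) includes (∂/∂y)(-3*w*y + 3*x*z) dy = (-3*w) dy, which multiplied by dz ∧ dw gives (-3*w) dy ∧ dz ∧ dw
Collecting like 3-forms: d(omega) = (-x + 2*y) dx ∧ dy ∧ dz + (2*w) dx ∧ dy ∧ dw + (-w) dy ∧ dz ∧ dw + (3*z) dx ∧ dz ∧ dw.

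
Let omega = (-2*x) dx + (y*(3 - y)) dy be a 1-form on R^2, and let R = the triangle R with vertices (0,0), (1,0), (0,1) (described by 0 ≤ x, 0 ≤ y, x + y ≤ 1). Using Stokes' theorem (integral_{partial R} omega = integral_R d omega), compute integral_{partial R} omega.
integral_(partial R) omega = 0

Stokes: integral_partial_R omega = integral_R d omega with d omega = (∂Q/∂x - ∂P/∂y) dx ∧ dy.
  ∂Q/∂x = 0
  ∂P/∂y = 0
  integrand = ∂Q/∂x - ∂P/∂y = 0.
Integrating over R: integral_0^1 integral_0^{1-x} (0) dy dx = 0.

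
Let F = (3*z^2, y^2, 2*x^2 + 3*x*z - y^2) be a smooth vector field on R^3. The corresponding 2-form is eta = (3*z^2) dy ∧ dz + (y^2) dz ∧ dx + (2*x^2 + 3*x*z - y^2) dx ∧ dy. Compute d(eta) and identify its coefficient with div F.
d(eta) = (3*x + 2*y) dx ∧ dy ∧ dz; div F = 3*x + 2*y

For a 2-form in R^3 of the form above, applying d gives a 3-form with coefficient ∂P/∂x + ∂Q/∂y + ∂R/∂z:
  ∂P/∂x = 0
  ∂Q/∂y = 2*y
  ∂R/∂z = 3*x
Sum = 3*x + 2*y, which is exactly div F.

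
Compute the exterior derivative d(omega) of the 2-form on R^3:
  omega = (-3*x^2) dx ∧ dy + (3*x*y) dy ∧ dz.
d(omega) = (3*y) dx ∧ dy ∧ dz

For a 2-form omega = sum_{i<j} g_{ij} dx_i ∧ dx_j, the exterior derivative is
  d(omega) = sum_{i<j} d(g_{ij}) ∧ dx_i ∧ dx_j = sum_{i<j, k} (∂g_{ij}/∂x_k) dx_k ∧ dx_i ∧ dx_j.
Expand each term, using dx_k ∧ dx_i ∧ dx_j = sgn(permutation) dx_{(a)} ∧ dx_{(b)} ∧ dx_{(c)} with (a < b < c) sorted:
  d(3*x*y) includes (∂/∂x)(3*x*y) dx = (3*y) dx, which multiplied by dy ∧ dz gives (3*y) dx ∧ dy ∧ dz
Collecting like 3-forms: d(omega) = (3*y) dx ∧ dy ∧ dz.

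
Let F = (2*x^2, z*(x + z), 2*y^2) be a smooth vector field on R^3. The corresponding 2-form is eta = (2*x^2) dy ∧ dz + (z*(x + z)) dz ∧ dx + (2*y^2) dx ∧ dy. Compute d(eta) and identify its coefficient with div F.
d(eta) = (4*x) dx ∧ dy ∧ dz; div F = 4*x

For a 2-form in R^3 of the form above, applying d gives a 3-form with coefficient ∂P/∂x + ∂Q/∂y + ∂R/∂z:
  ∂P/∂x = 4*x
  ∂Q/∂y = 0
  ∂R/∂z = 0
Sum = 4*x, which is exactly div F.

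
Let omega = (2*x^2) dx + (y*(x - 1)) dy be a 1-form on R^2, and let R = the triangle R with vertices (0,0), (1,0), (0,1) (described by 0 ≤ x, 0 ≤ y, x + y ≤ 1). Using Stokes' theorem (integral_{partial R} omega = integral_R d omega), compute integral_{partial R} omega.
integral_(partial R) omega = 1/6

Stokes: integral_partial_R omega = integral_R d omega with d omega = (∂Q/∂x - ∂P/∂y) dx ∧ dy.
  ∂Q/∂x = y
  ∂P/∂y = 0
  integrand = ∂Q/∂x - ∂P/∂y = y.
Integrating over R: integral_0^1 integral_0^{1-x} (y) dy dx = 1/6.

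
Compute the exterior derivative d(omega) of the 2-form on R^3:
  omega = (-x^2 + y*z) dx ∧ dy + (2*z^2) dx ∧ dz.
d(omega) = (y) dx ∧ dy ∧ dz

For a 2-form omega = sum_{i<j} g_{ij} dx_i ∧ dx_j, the exterior derivative is
  d(omega) = sum_{i<j} d(g_{ij}) ∧ dx_i ∧ dx_j = sum_{i<j, k} (∂g_{ij}/∂x_k) dx_k ∧ dx_i ∧ dx_j.
Expand each term, using dx_k ∧ dx_i ∧ dx_j = sgn(permutation) dx_{(a)} ∧ dx_{(b)} ∧ dx_{(c)} with (a < b < c) sorted:
  d(-x^2 + y*z) includes (∂/∂z)(-x^2 + y*z) dz = (y) dz, which multiplied by dx ∧ dy gives (y) dx ∧ dy ∧ dz
Collecting like 3-forms: d(omega) = (y) dx ∧ dy ∧ dz.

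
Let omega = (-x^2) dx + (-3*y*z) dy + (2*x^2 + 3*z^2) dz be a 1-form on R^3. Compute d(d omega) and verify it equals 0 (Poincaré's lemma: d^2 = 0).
d(d omega) = 0

Step 1: d omega = sum_{i<j} (∂f_j/∂x_i - ∂f_i/∂x_j) dx_i ∧ dx_j:
  coeff of dx ∧ dy: 0
  coeff of dx ∧ dz: 4*x
  coeff of dy ∧ dz: 3*y
Step 2: Apply d again to each 2-form coefficient. The only possible 3-form in R^3 is dx ∧ dy ∧ dz, with coefficient
  ∂(coeff of dy∧dz)/∂x - ∂(coeff of dx∧dz)/∂y + ∂(coeff of dx∧dy)/∂z
  = ∂/∂x (3*y) - ∂/∂y (4*x) + ∂/∂z (0).
Each of these terms simplifies to sums of mixed partials that cancel in pairs. The result is 0 (by equality of mixed partials for smooth functions — Schwarz / Clairaut).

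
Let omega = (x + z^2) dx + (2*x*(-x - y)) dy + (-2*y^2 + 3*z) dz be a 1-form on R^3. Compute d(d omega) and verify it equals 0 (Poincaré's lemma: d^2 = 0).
d(d omega) = 0

Step 1: d omega = sum_{i<j} (∂f_j/∂x_i - ∂f_i/∂x_j) dx_i ∧ dx_j:
  coeff of dx ∧ dy: -4*x - 2*y
  coeff of dx ∧ dz: -2*z
  coeff of dy ∧ dz: -4*y
Step 2: Apply d again to each 2-form coefficient. The only possible 3-form in R^3 is dx ∧ dy ∧ dz, with coefficient
  ∂(coeff of dy∧dz)/∂x - ∂(coeff of dx∧dz)/∂y + ∂(coeff of dx∧dy)/∂z
  = ∂/∂x (-4*y) - ∂/∂y (-2*z) + ∂/∂z (-4*x - 2*y).
Each of these terms simplifies to sums of mixed partials that cancel in pairs. The result is 0 (by equality of mixed partials for smooth functions — Schwarz / Clairaut).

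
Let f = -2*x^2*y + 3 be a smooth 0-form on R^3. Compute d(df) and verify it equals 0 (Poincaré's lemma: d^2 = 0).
d(df) = 0

Step 1: df = sum_i (∂f/∂x_i) dx_i = (-4*x*y) dx + (-2*x^2) dy + (0) dz.
Step 2: Apply d again. Using the 1-form formula, the coefficient of dx ∧ dy in d(df) is ∂^2 f/∂x ∂y - ∂^2 f/∂y ∂x = (-4*x) - (-4*x) = 0 (equality of mixed partials for smooth f).
Similarly for dx ∧ dz and dy ∧ dz — all coefficients vanish. So d(df) = 0.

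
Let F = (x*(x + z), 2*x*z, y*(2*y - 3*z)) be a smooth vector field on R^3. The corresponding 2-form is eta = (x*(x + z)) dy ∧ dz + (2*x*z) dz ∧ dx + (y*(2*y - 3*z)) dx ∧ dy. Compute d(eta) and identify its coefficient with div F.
d(eta) = (2*x - 3*y + z) dx ∧ dy ∧ dz; div F = 2*x - 3*y + z

For a 2-form in R^3 of the form above, applying d gives a 3-form with coefficient ∂P/∂x + ∂Q/∂y + ∂R/∂z:
  ∂P/∂x = 2*x + z
  ∂Q/∂y = 0
  ∂R/∂z = -3*y
Sum = 2*x - 3*y + z, which is exactly div F.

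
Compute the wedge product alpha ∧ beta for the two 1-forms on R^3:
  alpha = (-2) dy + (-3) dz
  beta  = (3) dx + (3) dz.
alpha ∧ beta = (6) dx ∧ dy + (-6) dy ∧ dz + (9) dx ∧ dz

Distribute the wedge, using dx_i ∧ dx_j = -dx_j ∧ dx_i and dx_i ∧ dx_i = 0. For each pair (i, j) with i < j, the coefficient of dx_i ∧ dx_j in alpha ∧ beta is (alpha_i * beta_j - alpha_j * beta_i). Collecting: alpha ∧ beta = (6) dx ∧ dy + (-6) dy ∧ dz + (9) dx ∧ dz.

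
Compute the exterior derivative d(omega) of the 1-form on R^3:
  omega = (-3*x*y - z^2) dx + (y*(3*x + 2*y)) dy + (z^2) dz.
d(omega) = (3*x + 3*y) dx ∧ dy + (2*z) dx ∧ dz

For a 1-form omega = sum_i f_i dx_i, the exterior derivative is
  d(omega) = sum_{i < j} (∂f_j/∂x_i - ∂f_i/∂x_j) dx_i ∧ dx_j.
  coefficient of dx ∧ dy: ∂f_2/∂x - ∂f_1/∂y = ∂(y*(3*x + 2*y))/∂x - ∂(-3*x*y - z^2)/∂y = 3*x + 3*y
  coefficient of dx ∧ dz: ∂f_3/∂x - ∂f_1/∂z = ∂(z^2)/∂x - ∂(-3*x*y - z^2)/∂z = 2*z
Assembling: d(omega) = (3*x + 3*y) dx ∧ dy + (2*z) dx ∧ dz.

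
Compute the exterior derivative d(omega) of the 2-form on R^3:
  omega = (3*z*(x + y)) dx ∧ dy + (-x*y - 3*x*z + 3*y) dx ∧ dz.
d(omega) = (4*x + 3*y - 3) dx ∧ dy ∧ dz

For a 2-form omega = sum_{i<j} g_{ij} dx_i ∧ dx_j, the exterior derivative is
  d(omega) = sum_{i<j} d(g_{ij}) ∧ dx_i ∧ dx_j = sum_{i<j, k} (∂g_{ij}/∂x_k) dx_k ∧ dx_i ∧ dx_j.
Expand each term, using dx_k ∧ dx_i ∧ dx_j = sgn(permutation) dx_{(a)} ∧ dx_{(b)} ∧ dx_{(c)} with (a < b < c) sorted:
  d(3*z*(x + y)) includes (∂/∂z)(3*z*(x + y)) dz = (3*x + 3*y) dz, which multiplied by dx ∧ dy gives (3*x + 3*y) dx ∧ dy ∧ dz
  d(-x*y - 3*x*z + 3*y) includes (∂/∂y)(-x*y - 3*x*z + 3*y) dy = (3 - x) dy, which multiplied by dx ∧ dz gives (x - 3) dx ∧ dy ∧ dz
Collecting like 3-forms: d(omega) = (4*x + 3*y - 3) dx ∧ dy ∧ dz.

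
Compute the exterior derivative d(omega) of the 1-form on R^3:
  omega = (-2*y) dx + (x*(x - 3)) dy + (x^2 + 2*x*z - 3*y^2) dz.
d(omega) = (2*x - 1) dx ∧ dy + (2*x + 2*z) dx ∧ dz + (-6*y) dy ∧ dz

For a 1-form omega = sum_i f_i dx_i, the exterior derivative is
  d(omega) = sum_{i < j} (∂f_j/∂x_i - ∂f_i/∂x_j) dx_i ∧ dx_j.
  coefficient of dx ∧ dy: ∂f_2/∂x - ∂f_1/∂y = ∂(x*(x - 3))/∂x - ∂(-2*y)/∂y = 2*x - 1
  coefficient of dx ∧ dz: ∂f_3/∂x - ∂f_1/∂z = ∂(x^2 + 2*x*z - 3*y^2)/∂x - ∂(-2*y)/∂z = 2*x + 2*z
  coefficient of dy ∧ dz: ∂f_3/∂y - ∂f_2/∂z = ∂(x^2 + 2*x*z - 3*y^2)/∂y - ∂(x*(x - 3))/∂z = -6*y
Assembling: d(omega) = (2*x - 1) dx ∧ dy + (2*x + 2*z) dx ∧ dz + (-6*y) dy ∧ dz.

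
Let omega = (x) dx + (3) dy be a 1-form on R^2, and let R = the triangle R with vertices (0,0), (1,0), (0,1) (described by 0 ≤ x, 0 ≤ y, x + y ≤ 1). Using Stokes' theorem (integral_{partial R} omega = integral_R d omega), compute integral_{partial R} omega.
integral_(partial R) omega = 0

Stokes: integral_partial_R omega = integral_R d omega with d omega = (∂Q/∂x - ∂P/∂y) dx ∧ dy.
  ∂Q/∂x = 0
  ∂P/∂y = 0
  integrand = ∂Q/∂x - ∂P/∂y = 0.
Integrating over R: integral_0^1 integral_0^{1-x} (0) dy dx = 0.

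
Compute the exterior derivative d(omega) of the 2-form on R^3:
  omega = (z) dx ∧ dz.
d(omega) = 0

For a 2-form omega = sum_{i<j} g_{ij} dx_i ∧ dx_j, the exterior derivative is
  d(omega) = sum_{i<j} d(g_{ij}) ∧ dx_i ∧ dx_j = sum_{i<j, k} (∂g_{ij}/∂x_k) dx_k ∧ dx_i ∧ dx_j.
Expand each term, using dx_k ∧ dx_i ∧ dx_j = sgn(permutation) dx_{(a)} ∧ dx_{(b)} ∧ dx_{(c)} with (a < b < c) sorted:

Collecting like 3-forms: d(omega) = 0.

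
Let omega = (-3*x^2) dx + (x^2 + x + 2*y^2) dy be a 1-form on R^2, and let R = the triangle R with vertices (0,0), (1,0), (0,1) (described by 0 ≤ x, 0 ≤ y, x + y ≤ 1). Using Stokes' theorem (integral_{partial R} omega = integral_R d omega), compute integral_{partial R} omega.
integral_(partial R) omega = 5/6

Stokes: integral_partial_R omega = integral_R d omega with d omega = (∂Q/∂x - ∂P/∂y) dx ∧ dy.
  ∂Q/∂x = 2*x + 1
  ∂P/∂y = 0
  integrand = ∂Q/∂x - ∂P/∂y = 2*x + 1.
Integrating over R: integral_0^1 integral_0^{1-x} (2*x + 1) dy dx = 5/6.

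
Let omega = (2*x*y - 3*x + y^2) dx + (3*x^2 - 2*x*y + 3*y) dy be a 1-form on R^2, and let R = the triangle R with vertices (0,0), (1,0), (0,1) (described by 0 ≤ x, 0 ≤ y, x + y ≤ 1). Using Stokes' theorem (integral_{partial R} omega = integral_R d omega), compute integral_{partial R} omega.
integral_(partial R) omega = 0

Stokes: integral_partial_R omega = integral_R d omega with d omega = (∂Q/∂x - ∂P/∂y) dx ∧ dy.
  ∂Q/∂x = 6*x - 2*y
  ∂P/∂y = 2*x + 2*y
  integrand = ∂Q/∂x - ∂P/∂y = 4*x - 4*y.
Integrating over R: integral_0^1 integral_0^{1-x} (4*x - 4*y) dy dx = 0.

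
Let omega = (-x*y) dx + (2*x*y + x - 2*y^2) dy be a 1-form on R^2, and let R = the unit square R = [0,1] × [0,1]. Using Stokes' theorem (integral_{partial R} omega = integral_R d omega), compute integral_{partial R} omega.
integral_(partial R) omega = 5/2

Stokes: integral_partial_R omega = integral_R d omega with d omega = (∂Q/∂x - ∂P/∂y) dx ∧ dy.
  ∂Q/∂x = 2*y + 1
  ∂P/∂y = -x
  integrand = ∂Q/∂x - ∂P/∂y = x + 2*y + 1.
Integrating over R: integral_0^1 integral_0^1 (x + 2*y + 1) dx dy = 5/2.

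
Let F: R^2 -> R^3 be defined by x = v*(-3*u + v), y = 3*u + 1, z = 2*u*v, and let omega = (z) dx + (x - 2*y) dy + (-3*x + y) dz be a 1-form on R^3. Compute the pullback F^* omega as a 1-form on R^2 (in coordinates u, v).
F^* omega = (12*u*v^2 - 3*u*v - 18*u - 6*v^3 + 3*v^2 + 2*v - 6) du + (2*u*(6*u*v + 3*u - v^2 + 1)) dv

Using F^*(f dg) = (f ∘ F) d(g ∘ F), substitute each coordinate x_i by F_i(u, v) in f_i, and replace dx_i by d F_i = (∂F_i/∂u) du + (∂F_i/∂v) dv.
  For the x component: f_1(F) = 2*u*v; d F_1 = (-3*v) du + (-3*u + 2*v) dv
  For the y component: f_2(F) = -3*u*v - 6*u + v^2 - 2; d F_2 = (3) du + (0) dv
  For the z component: f_3(F) = 9*u*v + 3*u - 3*v^2 + 1; d F_3 = (2*v) du + (2*u) dv
Combining and collecting du, dv coefficients:
  coeff of du: 12*u*v^2 - 3*u*v - 18*u - 6*v^3 + 3*v^2 + 2*v - 6
  coeff of dv: 2*u*(6*u*v + 3*u - v^2 + 1)
F^* omega = (12*u*v^2 - 3*u*v - 18*u - 6*v^3 + 3*v^2 + 2*v - 6) du + (2*u*(6*u*v + 3*u - v^2 + 1)) dv.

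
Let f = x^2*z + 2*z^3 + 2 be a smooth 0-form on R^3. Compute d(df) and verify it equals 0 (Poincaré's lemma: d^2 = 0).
d(df) = 0

Step 1: df = sum_i (∂f/∂x_i) dx_i = (2*x*z) dx + (0) dy + (x^2 + 6*z^2) dz.
Step 2: Apply d again. Using the 1-form formula, the coefficient of dx ∧ dy in d(df) is ∂^2 f/∂x ∂y - ∂^2 f/∂y ∂x = (0) - (0) = 0 (equality of mixed partials for smooth f).
Similarly for dx ∧ dz and dy ∧ dz — all coefficients vanish. So d(df) = 0.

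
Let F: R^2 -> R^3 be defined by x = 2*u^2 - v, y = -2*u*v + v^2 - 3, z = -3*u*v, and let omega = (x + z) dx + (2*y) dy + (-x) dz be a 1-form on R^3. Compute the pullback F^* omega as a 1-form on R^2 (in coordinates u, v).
F^* omega = (8*u^3 - 6*u^2*v + 8*u*v^2 - 4*u*v - 4*v^3 - 3*v^2 + 12*v) du + (6*u^3 + 8*u^2*v - 2*u^2 - 12*u*v^2 + 12*u + 4*v^3 - 11*v) dv

Using F^*(f dg) = (f ∘ F) d(g ∘ F), substitute each coordinate x_i by F_i(u, v) in f_i, and replace dx_i by d F_i = (∂F_i/∂u) du + (∂F_i/∂v) dv.
  For the x component: f_1(F) = 2*u^2 - 3*u*v - v; d F_1 = (4*u) du + (-1) dv
  For the y component: f_2(F) = -4*u*v + 2*v^2 - 6; d F_2 = (-2*v) du + (-2*u + 2*v) dv
  For the z component: f_3(F) = -2*u^2 + v; d F_3 = (-3*v) du + (-3*u) dv
Combining and collecting du, dv coefficients:
  coeff of du: 8*u^3 - 6*u^2*v + 8*u*v^2 - 4*u*v - 4*v^3 - 3*v^2 + 12*v
  coeff of dv: 6*u^3 + 8*u^2*v - 2*u^2 - 12*u*v^2 + 12*u + 4*v^3 - 11*v
F^* omega = (8*u^3 - 6*u^2*v + 8*u*v^2 - 4*u*v - 4*v^3 - 3*v^2 + 12*v) du + (6*u^3 + 8*u^2*v - 2*u^2 - 12*u*v^2 + 12*u + 4*v^3 - 11*v) dv.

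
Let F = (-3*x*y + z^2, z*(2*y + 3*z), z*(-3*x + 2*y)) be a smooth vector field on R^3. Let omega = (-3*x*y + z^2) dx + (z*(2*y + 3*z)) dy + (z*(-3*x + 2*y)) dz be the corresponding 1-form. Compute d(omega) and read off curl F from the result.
d(omega) = (-2*y - 4*z) dy ∧ dz + (5*z) dz ∧ dx + (3*x) dx ∧ dy; curl F = (-2*y - 4*z, 5*z, 3*x)

d omega = sum_{i<j} (∂f_j/∂x_i - ∂f_i/∂x_j) dx_i ∧ dx_j. Under the identification (dy ∧ dz, dz ∧ dx, dx ∧ dy) ↔ (e_x, e_y, e_z), the coefficients are exactly the components of curl F. Compute:
  ∂R/∂y - ∂Q/∂z = (2*z) - (2*y + 6*z) = -2*y - 4*z
  ∂P/∂z - ∂R/∂x = (2*z) - (-3*z) = 5*z
  ∂Q/∂x - ∂P/∂y = (0) - (-3*x) = 3*x.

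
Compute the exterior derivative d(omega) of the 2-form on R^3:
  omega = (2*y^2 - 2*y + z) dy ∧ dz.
d(omega) = 0

For a 2-form omega = sum_{i<j} g_{ij} dx_i ∧ dx_j, the exterior derivative is
  d(omega) = sum_{i<j} d(g_{ij}) ∧ dx_i ∧ dx_j = sum_{i<j, k} (∂g_{ij}/∂x_k) dx_k ∧ dx_i ∧ dx_j.
Expand each term, using dx_k ∧ dx_i ∧ dx_j = sgn(permutation) dx_{(a)} ∧ dx_{(b)} ∧ dx_{(c)} with (a < b < c) sorted:

Collecting like 3-forms: d(omega) = 0.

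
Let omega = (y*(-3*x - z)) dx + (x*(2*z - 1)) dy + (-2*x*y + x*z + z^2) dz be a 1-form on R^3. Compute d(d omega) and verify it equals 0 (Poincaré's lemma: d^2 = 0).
d(d omega) = 0

Step 1: d omega = sum_{i<j} (∂f_j/∂x_i - ∂f_i/∂x_j) dx_i ∧ dx_j:
  coeff of dx ∧ dy: 3*x + 3*z - 1
  coeff of dx ∧ dz: -y + z
  coeff of dy ∧ dz: -4*x
Step 2: Apply d again to each 2-form coefficient. The only possible 3-form in R^3 is dx ∧ dy ∧ dz, with coefficient
  ∂(coeff of dy∧dz)/∂x - ∂(coeff of dx∧dz)/∂y + ∂(coeff of dx∧dy)/∂z
  = ∂/∂x (-4*x) - ∂/∂y (-y + z) + ∂/∂z (3*x + 3*z - 1).
Each of these terms simplifies to sums of mixed partials that cancel in pairs. The result is 0 (by equality of mixed partials for smooth functions — Schwarz / Clairaut).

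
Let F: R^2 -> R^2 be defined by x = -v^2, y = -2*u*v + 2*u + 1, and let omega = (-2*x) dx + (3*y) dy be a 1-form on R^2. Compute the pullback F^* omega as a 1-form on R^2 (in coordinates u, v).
F^* omega = (12*u*v^2 - 24*u*v + 12*u - 6*v + 6) du + (12*u^2*v - 12*u^2 - 6*u - 4*v^3) dv

Using F^*(f dg) = (f ∘ F) d(g ∘ F), substitute each coordinate x_i by F_i(u, v) in f_i, and replace dx_i by d F_i = (∂F_i/∂u) du + (∂F_i/∂v) dv.
  For the x component: f_1(F) = 2*v^2; d F_1 = (0) du + (-2*v) dv
  For the y component: f_2(F) = -6*u*v + 6*u + 3; d F_2 = (2 - 2*v) du + (-2*u) dv
Combining and collecting du, dv coefficients:
  coeff of du: 12*u*v^2 - 24*u*v + 12*u - 6*v + 6
  coeff of dv: 12*u^2*v - 12*u^2 - 6*u - 4*v^3
F^* omega = (12*u*v^2 - 24*u*v + 12*u - 6*v + 6) du + (12*u^2*v - 12*u^2 - 6*u - 4*v^3) dv.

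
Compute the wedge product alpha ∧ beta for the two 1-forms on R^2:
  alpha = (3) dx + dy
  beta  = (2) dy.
alpha ∧ beta = (6) dx ∧ dy

Distribute the wedge, using dx_i ∧ dx_j = -dx_j ∧ dx_i and dx_i ∧ dx_i = 0. For each pair (i, j) with i < j, the coefficient of dx_i ∧ dx_j in alpha ∧ beta is (alpha_i * beta_j - alpha_j * beta_i). Collecting: alpha ∧ beta = (6) dx ∧ dy.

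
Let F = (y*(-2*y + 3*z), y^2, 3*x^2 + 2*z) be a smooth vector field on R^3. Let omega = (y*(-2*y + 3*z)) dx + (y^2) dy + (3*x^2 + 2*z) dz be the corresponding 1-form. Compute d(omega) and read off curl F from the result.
d(omega) = (0) dy ∧ dz + (-6*x + 3*y) dz ∧ dx + (4*y - 3*z) dx ∧ dy; curl F = (0, -6*x + 3*y, 4*y - 3*z)

d omega = sum_{i<j} (∂f_j/∂x_i - ∂f_i/∂x_j) dx_i ∧ dx_j. Under the identification (dy ∧ dz, dz ∧ dx, dx ∧ dy) ↔ (e_x, e_y, e_z), the coefficients are exactly the components of curl F. Compute:
  ∂R/∂y - ∂Q/∂z = (0) - (0) = 0
  ∂P/∂z - ∂R/∂x = (3*y) - (6*x) = -6*x + 3*y
  ∂Q/∂x - ∂P/∂y = (0) - (-4*y + 3*z) = 4*y - 3*z.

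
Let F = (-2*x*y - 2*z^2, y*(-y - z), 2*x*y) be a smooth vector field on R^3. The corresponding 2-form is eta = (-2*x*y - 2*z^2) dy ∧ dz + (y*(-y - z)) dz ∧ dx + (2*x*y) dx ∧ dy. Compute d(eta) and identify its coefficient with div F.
d(eta) = (-4*y - z) dx ∧ dy ∧ dz; div F = -4*y - z

For a 2-form in R^3 of the form above, applying d gives a 3-form with coefficient ∂P/∂x + ∂Q/∂y + ∂R/∂z:
  ∂P/∂x = -2*y
  ∂Q/∂y = -2*y - z
  ∂R/∂z = 0
Sum = -4*y - z, which is exactly div F.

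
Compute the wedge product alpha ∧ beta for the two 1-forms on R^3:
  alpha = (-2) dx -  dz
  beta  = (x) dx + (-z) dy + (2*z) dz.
alpha ∧ beta = (2*z) dx ∧ dy + (x - 4*z) dx ∧ dz + (-z) dy ∧ dz

Distribute the wedge, using dx_i ∧ dx_j = -dx_j ∧ dx_i and dx_i ∧ dx_i = 0. For each pair (i, j) with i < j, the coefficient of dx_i ∧ dx_j in alpha ∧ beta is (alpha_i * beta_j - alpha_j * beta_i). Collecting: alpha ∧ beta = (2*z) dx ∧ dy + (x - 4*z) dx ∧ dz + (-z) dy ∧ dz.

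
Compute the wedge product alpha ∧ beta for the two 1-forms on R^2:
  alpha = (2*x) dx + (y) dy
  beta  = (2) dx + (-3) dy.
alpha ∧ beta = (-6*x - 2*y) dx ∧ dy

Distribute the wedge, using dx_i ∧ dx_j = -dx_j ∧ dx_i and dx_i ∧ dx_i = 0. For each pair (i, j) with i < j, the coefficient of dx_i ∧ dx_j in alpha ∧ beta is (alpha_i * beta_j - alpha_j * beta_i). Collecting: alpha ∧ beta = (-6*x - 2*y) dx ∧ dy.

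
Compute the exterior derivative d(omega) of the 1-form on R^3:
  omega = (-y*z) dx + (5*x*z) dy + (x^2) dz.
d(omega) = (6*z) dx ∧ dy + (2*x + y) dx ∧ dz + (-5*x) dy ∧ dz

For a 1-form omega = sum_i f_i dx_i, the exterior derivative is
  d(omega) = sum_{i < j} (∂f_j/∂x_i - ∂f_i/∂x_j) dx_i ∧ dx_j.
  coefficient of dx ∧ dy: ∂f_2/∂x - ∂f_1/∂y = ∂(5*x*z)/∂x - ∂(-y*z)/∂y = 6*z
  coefficient of dx ∧ dz: ∂f_3/∂x - ∂f_1/∂z = ∂(x^2)/∂x - ∂(-y*z)/∂z = 2*x + y
  coefficient of dy ∧ dz: ∂f_3/∂y - ∂f_2/∂z = ∂(x^2)/∂y - ∂(5*x*z)/∂z = -5*x
Assembling: d(omega) = (6*z) dx ∧ dy + (2*x + y) dx ∧ dz + (-5*x) dy ∧ dz.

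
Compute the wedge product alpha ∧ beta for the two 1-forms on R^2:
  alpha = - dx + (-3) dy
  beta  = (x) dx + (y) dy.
alpha ∧ beta = (3*x - y) dx ∧ dy

Distribute the wedge, using dx_i ∧ dx_j = -dx_j ∧ dx_i and dx_i ∧ dx_i = 0. For each pair (i, j) with i < j, the coefficient of dx_i ∧ dx_j in alpha ∧ beta is (alpha_i * beta_j - alpha_j * beta_i). Collecting: alpha ∧ beta = (3*x - y) dx ∧ dy.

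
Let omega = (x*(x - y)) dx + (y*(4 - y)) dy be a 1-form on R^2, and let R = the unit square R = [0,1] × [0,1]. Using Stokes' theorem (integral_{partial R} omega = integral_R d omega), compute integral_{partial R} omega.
integral_(partial R) omega = 1/2

Stokes: integral_partial_R omega = integral_R d omega with d omega = (∂Q/∂x - ∂P/∂y) dx ∧ dy.
  ∂Q/∂x = 0
  ∂P/∂y = -x
  integrand = ∂Q/∂x - ∂P/∂y = x.
Integrating over R: integral_0^1 integral_0^1 (x) dx dy = 1/2.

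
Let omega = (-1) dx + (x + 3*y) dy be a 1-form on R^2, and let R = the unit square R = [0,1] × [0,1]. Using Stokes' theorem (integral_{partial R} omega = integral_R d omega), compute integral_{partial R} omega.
integral_(partial R) omega = 1

Stokes: integral_partial_R omega = integral_R d omega with d omega = (∂Q/∂x - ∂P/∂y) dx ∧ dy.
  ∂Q/∂x = 1
  ∂P/∂y = 0
  integrand = ∂Q/∂x - ∂P/∂y = 1.
Integrating over R: integral_0^1 integral_0^1 (1) dx dy = 1.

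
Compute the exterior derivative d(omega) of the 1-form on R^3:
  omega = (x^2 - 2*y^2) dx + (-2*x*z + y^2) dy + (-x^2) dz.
d(omega) = (4*y - 2*z) dx ∧ dy + (-2*x) dx ∧ dz + (2*x) dy ∧ dz

For a 1-form omega = sum_i f_i dx_i, the exterior derivative is
  d(omega) = sum_{i < j} (∂f_j/∂x_i - ∂f_i/∂x_j) dx_i ∧ dx_j.
  coefficient of dx ∧ dy: ∂f_2/∂x - ∂f_1/∂y = ∂(-2*x*z + y^2)/∂x - ∂(x^2 - 2*y^2)/∂y = 4*y - 2*z
  coefficient of dx ∧ dz: ∂f_3/∂x - ∂f_1/∂z = ∂(-x^2)/∂x - ∂(x^2 - 2*y^2)/∂z = -2*x
  coefficient of dy ∧ dz: ∂f_3/∂y - ∂f_2/∂z = ∂(-x^2)/∂y - ∂(-2*x*z + y^2)/∂z = 2*x
Assembling: d(omega) = (4*y - 2*z) dx ∧ dy + (-2*x) dx ∧ dz + (2*x) dy ∧ dz.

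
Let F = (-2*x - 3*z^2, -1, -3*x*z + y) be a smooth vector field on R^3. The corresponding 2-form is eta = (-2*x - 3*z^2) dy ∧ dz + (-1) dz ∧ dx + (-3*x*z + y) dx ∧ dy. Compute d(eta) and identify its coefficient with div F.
d(eta) = (-3*x - 2) dx ∧ dy ∧ dz; div F = -3*x - 2

For a 2-form in R^3 of the form above, applying d gives a 3-form with coefficient ∂P/∂x + ∂Q/∂y + ∂R/∂z:
  ∂P/∂x = -2
  ∂Q/∂y = 0
  ∂R/∂z = -3*x
Sum = -3*x - 2, which is exactly div F.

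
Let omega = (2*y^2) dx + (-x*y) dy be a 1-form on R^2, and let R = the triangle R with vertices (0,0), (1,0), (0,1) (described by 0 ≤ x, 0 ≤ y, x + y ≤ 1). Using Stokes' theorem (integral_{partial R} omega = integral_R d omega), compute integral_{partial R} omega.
integral_(partial R) omega = -5/6

Stokes: integral_partial_R omega = integral_R d omega with d omega = (∂Q/∂x - ∂P/∂y) dx ∧ dy.
  ∂Q/∂x = -y
  ∂P/∂y = 4*y
  integrand = ∂Q/∂x - ∂P/∂y = -5*y.
Integrating over R: integral_0^1 integral_0^{1-x} (-5*y) dy dx = -5/6.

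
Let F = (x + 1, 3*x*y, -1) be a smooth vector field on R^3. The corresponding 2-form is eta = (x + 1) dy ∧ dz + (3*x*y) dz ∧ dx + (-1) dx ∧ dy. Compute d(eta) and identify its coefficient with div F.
d(eta) = (3*x + 1) dx ∧ dy ∧ dz; div F = 3*x + 1

For a 2-form in R^3 of the form above, applying d gives a 3-form with coefficient ∂P/∂x + ∂Q/∂y + ∂R/∂z:
  ∂P/∂x = 1
  ∂Q/∂y = 3*x
  ∂R/∂z = 0
Sum = 3*x + 1, which is exactly div F.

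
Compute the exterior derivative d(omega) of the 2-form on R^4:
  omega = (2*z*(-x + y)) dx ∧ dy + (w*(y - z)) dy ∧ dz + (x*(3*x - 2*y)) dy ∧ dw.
d(omega) = (-2*x + 2*y) dx ∧ dy ∧ dz + (y - z) dy ∧ dz ∧ dw + (6*x - 2*y) dx ∧ dy ∧ dw

For a 2-form omega = sum_{i<j} g_{ij} dx_i ∧ dx_j, the exterior derivative is
  d(omega) = sum_{i<j} d(g_{ij}) ∧ dx_i ∧ dx_j = sum_{i<j, k} (∂g_{ij}/∂x_k) dx_k ∧ dx_i ∧ dx_j.
Expand each term, using dx_k ∧ dx_i ∧ dx_j = sgn(permutation) dx_{(a)} ∧ dx_{(b)} ∧ dx_{(c)} with (a < b < c) sorted:
  d(2*z*(-x + y)) includes (∂/∂z)(2*z*(-x + y)) dz = (-2*x + 2*y) dz, which multiplied by dx ∧ dy gives (-2*x + 2*y) dx ∧ dy ∧ dz
  d(w*(y - z)) includes (∂/∂w)(w*(y - z)) dw = (y - z) dw, which multiplied by dy ∧ dz gives (y - z) dy ∧ dz ∧ dw
  d(x*(3*x - 2*y)) includes (∂/∂x)(x*(3*x - 2*y)) dx = (6*x - 2*y) dx, which multiplied by dy ∧ dw gives (6*x - 2*y) dx ∧ dy ∧ dw
Collecting like 3-forms: d(omega) = (-2*x + 2*y) dx ∧ dy ∧ dz + (y - z) dy ∧ dz ∧ dw + (6*x - 2*y) dx ∧ dy ∧ dw.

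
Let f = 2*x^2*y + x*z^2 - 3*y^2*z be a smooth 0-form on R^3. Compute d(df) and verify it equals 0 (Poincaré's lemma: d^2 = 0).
d(df) = 0

Step 1: df = sum_i (∂f/∂x_i) dx_i = (4*x*y + z^2) dx + (2*x^2 - 6*y*z) dy + (2*x*z - 3*y^2) dz.
Step 2: Apply d again. Using the 1-form formula, the coefficient of dx ∧ dy in d(df) is ∂^2 f/∂x ∂y - ∂^2 f/∂y ∂x = (4*x) - (4*x) = 0 (equality of mixed partials for smooth f).
Similarly for dx ∧ dz and dy ∧ dz — all coefficients vanish. So d(df) = 0.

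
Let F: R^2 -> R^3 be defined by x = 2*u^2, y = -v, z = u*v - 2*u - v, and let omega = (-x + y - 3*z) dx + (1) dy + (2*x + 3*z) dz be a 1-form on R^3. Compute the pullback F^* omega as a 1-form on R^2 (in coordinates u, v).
F^* omega = (-8*u^3 - 8*u^2*v + 16*u^2 + 3*u*v^2 - 4*u*v + 12*u - 3*v^2 + 6*v) du + (4*u^3 + 3*u^2*v - 10*u^2 - 6*u*v + 6*u + 3*v - 1) dv

Using F^*(f dg) = (f ∘ F) d(g ∘ F), substitute each coordinate x_i by F_i(u, v) in f_i, and replace dx_i by d F_i = (∂F_i/∂u) du + (∂F_i/∂v) dv.
  For the x component: f_1(F) = -2*u^2 - 3*u*v + 6*u + 2*v; d F_1 = (4*u) du + (0) dv
  For the y component: f_2(F) = 1; d F_2 = (0) du + (-1) dv
  For the z component: f_3(F) = 4*u^2 + 3*u*v - 6*u - 3*v; d F_3 = (v - 2) du + (u - 1) dv
Combining and collecting du, dv coefficients:
  coeff of du: -8*u^3 - 8*u^2*v + 16*u^2 + 3*u*v^2 - 4*u*v + 12*u - 3*v^2 + 6*v
  coeff of dv: 4*u^3 + 3*u^2*v - 10*u^2 - 6*u*v + 6*u + 3*v - 1
F^* omega = (-8*u^3 - 8*u^2*v + 16*u^2 + 3*u*v^2 - 4*u*v + 12*u - 3*v^2 + 6*v) du + (4*u^3 + 3*u^2*v - 10*u^2 - 6*u*v + 6*u + 3*v - 1) dv.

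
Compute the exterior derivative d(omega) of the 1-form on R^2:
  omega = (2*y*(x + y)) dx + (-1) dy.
d(omega) = (-2*x - 4*y) dx ∧ dy

For a 1-form omega = sum_i f_i dx_i, the exterior derivative is
  d(omega) = sum_{i < j} (∂f_j/∂x_i - ∂f_i/∂x_j) dx_i ∧ dx_j.
  coefficient of dx ∧ dy: ∂f_2/∂x - ∂f_1/∂y = ∂(-1)/∂x - ∂(2*y*(x + y))/∂y = -2*x - 4*y
Assembling: d(omega) = (-2*x - 4*y) dx ∧ dy.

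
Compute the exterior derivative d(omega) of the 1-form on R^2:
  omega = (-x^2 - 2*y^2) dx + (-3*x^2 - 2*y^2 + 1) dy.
d(omega) = (-6*x + 4*y) dx ∧ dy

For a 1-form omega = sum_i f_i dx_i, the exterior derivative is
  d(omega) = sum_{i < j} (∂f_j/∂x_i - ∂f_i/∂x_j) dx_i ∧ dx_j.
  coefficient of dx ∧ dy: ∂f_2/∂x - ∂f_1/∂y = ∂(-3*x^2 - 2*y^2 + 1)/∂x - ∂(-x^2 - 2*y^2)/∂y = -6*x + 4*y
Assembling: d(omega) = (-6*x + 4*y) dx ∧ dy.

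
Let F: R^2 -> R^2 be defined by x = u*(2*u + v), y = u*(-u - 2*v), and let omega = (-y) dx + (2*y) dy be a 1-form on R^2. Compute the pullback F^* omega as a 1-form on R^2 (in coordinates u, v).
F^* omega = (u*(8*u^2 + 21*u*v + 10*v^2)) du + (5*u^2*(u + 2*v)) dv

Using F^*(f dg) = (f ∘ F) d(g ∘ F), substitute each coordinate x_i by F_i(u, v) in f_i, and replace dx_i by d F_i = (∂F_i/∂u) du + (∂F_i/∂v) dv.
  For the x component: f_1(F) = u*(u + 2*v); d F_1 = (4*u + v) du + (u) dv
  For the y component: f_2(F) = 2*u*(-u - 2*v); d F_2 = (-2*u - 2*v) du + (-2*u) dv
Combining and collecting du, dv coefficients:
  coeff of du: u*(8*u^2 + 21*u*v + 10*v^2)
  coeff of dv: 5*u^2*(u + 2*v)
F^* omega = (u*(8*u^2 + 21*u*v + 10*v^2)) du + (5*u^2*(u + 2*v)) dv.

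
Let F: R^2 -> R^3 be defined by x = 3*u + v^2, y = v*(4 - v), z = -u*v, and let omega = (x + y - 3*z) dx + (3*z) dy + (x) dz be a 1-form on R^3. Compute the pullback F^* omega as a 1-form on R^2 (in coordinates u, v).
F^* omega = (6*u*v + 9*u - v^3 + 12*v) du + (-3*u^2 + 11*u*v^2 - 6*u*v + 8*v^2) dv

Using F^*(f dg) = (f ∘ F) d(g ∘ F), substitute each coordinate x_i by F_i(u, v) in f_i, and replace dx_i by d F_i = (∂F_i/∂u) du + (∂F_i/∂v) dv.
  For the x component: f_1(F) = 3*u*v + 3*u + 4*v; d F_1 = (3) du + (2*v) dv
  For the y component: f_2(F) = -3*u*v; d F_2 = (0) du + (4 - 2*v) dv
  For the z component: f_3(F) = 3*u + v^2; d F_3 = (-v) du + (-u) dv
Combining and collecting du, dv coefficients:
  coeff of du: 6*u*v + 9*u - v^3 + 12*v
  coeff of dv: -3*u^2 + 11*u*v^2 - 6*u*v + 8*v^2
F^* omega = (6*u*v + 9*u - v^3 + 12*v) du + (-3*u^2 + 11*u*v^2 - 6*u*v + 8*v^2) dv.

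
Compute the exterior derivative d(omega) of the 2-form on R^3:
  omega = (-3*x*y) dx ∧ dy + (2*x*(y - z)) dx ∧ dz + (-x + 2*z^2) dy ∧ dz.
d(omega) = (-2*x - 1) dx ∧ dy ∧ dz

For a 2-form omega = sum_{i<j} g_{ij} dx_i ∧ dx_j, the exterior derivative is
  d(omega) = sum_{i<j} d(g_{ij}) ∧ dx_i ∧ dx_j = sum_{i<j, k} (∂g_{ij}/∂x_k) dx_k ∧ dx_i ∧ dx_j.
Expand each term, using dx_k ∧ dx_i ∧ dx_j = sgn(permutation) dx_{(a)} ∧ dx_{(b)} ∧ dx_{(c)} with (a < b < c) sorted:
  d(2*x*(y - z)) includes (∂/∂y)(2*x*(y - z)) dy = (2*x) dy, which multiplied by dx ∧ dz gives (-2*x) dx ∧ dy ∧ dz
  d(-x + 2*z^2) includes (∂/∂x)(-x + 2*z^2) dx = (-1) dx, which multiplied by dy ∧ dz gives (-1) dx ∧ dy ∧ dz
Collecting like 3-forms: d(omega) = (-2*x - 1) dx ∧ dy ∧ dz.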